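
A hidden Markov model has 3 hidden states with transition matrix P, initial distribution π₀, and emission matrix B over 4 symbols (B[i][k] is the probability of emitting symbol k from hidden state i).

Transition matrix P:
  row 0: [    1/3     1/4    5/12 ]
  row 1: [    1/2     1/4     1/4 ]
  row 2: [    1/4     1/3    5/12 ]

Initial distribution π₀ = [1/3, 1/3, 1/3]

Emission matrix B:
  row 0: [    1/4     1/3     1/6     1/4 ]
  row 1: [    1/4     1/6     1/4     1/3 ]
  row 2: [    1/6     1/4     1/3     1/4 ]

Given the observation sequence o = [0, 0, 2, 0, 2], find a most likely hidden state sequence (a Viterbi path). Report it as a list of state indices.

path = [1, 0, 2, 2, 2]

t=0: δ = [8.333e-02, 8.333e-02, 5.556e-02]  (obs o_0=0)
t=1: δ = [1.042e-02, 5.208e-03, 5.787e-03]  ψ = [1, 0, 0]  (obs o_1=0)
t=2: δ = [5.787e-04, 6.510e-04, 1.447e-03]  ψ = [0, 0, 0]  (obs o_2=2)
t=3: δ = [9.042e-05, 1.206e-04, 1.005e-04]  ψ = [2, 2, 2]  (obs o_3=0)
t=4: δ = [1.005e-05, 8.372e-06, 1.395e-05]  ψ = [1, 2, 2]  (obs o_4=2)
backtrack: best end state = 2; path = [1, 0, 2, 2, 2]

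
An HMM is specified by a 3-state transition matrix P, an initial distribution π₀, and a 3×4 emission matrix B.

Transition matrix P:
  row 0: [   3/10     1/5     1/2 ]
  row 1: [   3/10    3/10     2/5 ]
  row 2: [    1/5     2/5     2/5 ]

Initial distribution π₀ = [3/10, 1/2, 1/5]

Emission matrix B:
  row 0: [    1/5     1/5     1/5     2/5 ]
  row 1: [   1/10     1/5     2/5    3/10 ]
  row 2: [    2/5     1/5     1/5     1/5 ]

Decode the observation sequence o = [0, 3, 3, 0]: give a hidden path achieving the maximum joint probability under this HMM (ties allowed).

t=0: δ = [6.000e-02, 5.000e-02, 8.000e-02]  (obs o_0=0)
t=1: δ = [7.200e-03, 9.600e-03, 6.400e-03]  ψ = [0, 2, 2]  (obs o_1=3)
t=2: δ = [1.152e-03, 8.640e-04, 7.680e-04]  ψ = [1, 1, 1]  (obs o_2=3)
t=3: δ = [6.912e-05, 3.072e-05, 2.304e-04]  ψ = [0, 2, 0]  (obs o_3=0)
backtrack: best end state = 2; path = [2, 1, 0, 2]

path = [2, 1, 0, 2]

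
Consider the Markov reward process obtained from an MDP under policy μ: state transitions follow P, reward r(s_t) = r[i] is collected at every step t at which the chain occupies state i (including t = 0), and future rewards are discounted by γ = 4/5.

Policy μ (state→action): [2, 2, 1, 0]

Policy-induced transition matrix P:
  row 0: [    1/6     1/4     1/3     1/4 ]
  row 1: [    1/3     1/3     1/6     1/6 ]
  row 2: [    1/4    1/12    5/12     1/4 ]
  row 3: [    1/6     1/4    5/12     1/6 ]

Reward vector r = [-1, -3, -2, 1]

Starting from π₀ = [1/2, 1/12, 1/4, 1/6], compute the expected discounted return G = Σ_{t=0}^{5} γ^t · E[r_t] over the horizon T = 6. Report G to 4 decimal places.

G = -4.6690

t=0: π = [0.5000, 0.0833, 0.2500, 0.1667], E[r] = -1.0833, γ^t·E[r] = -1.083333, running G = -1.083333
t=1: π = [0.2014, 0.2153, 0.3542, 0.2292], E[r] = -1.3264, γ^t·E[r] = -1.061111, running G = -2.144444
t=2: π = [0.2321, 0.2089, 0.3461, 0.2130], E[r] = -1.3380, γ^t·E[r] = -0.856296, running G = -3.000741
t=3: π = [0.2303, 0.2097, 0.3451, 0.2148], E[r] = -1.3349, γ^t·E[r] = -0.683457, running G = -3.684198
t=4: π = [0.2304, 0.2100, 0.3450, 0.2146], E[r] = -1.3357, γ^t·E[r] = -0.547113, running G = -4.231310
t=5: π = [0.2304, 0.2100, 0.3450, 0.2146], E[r] = -1.3357, γ^t·E[r] = -0.437689, running G = -4.669000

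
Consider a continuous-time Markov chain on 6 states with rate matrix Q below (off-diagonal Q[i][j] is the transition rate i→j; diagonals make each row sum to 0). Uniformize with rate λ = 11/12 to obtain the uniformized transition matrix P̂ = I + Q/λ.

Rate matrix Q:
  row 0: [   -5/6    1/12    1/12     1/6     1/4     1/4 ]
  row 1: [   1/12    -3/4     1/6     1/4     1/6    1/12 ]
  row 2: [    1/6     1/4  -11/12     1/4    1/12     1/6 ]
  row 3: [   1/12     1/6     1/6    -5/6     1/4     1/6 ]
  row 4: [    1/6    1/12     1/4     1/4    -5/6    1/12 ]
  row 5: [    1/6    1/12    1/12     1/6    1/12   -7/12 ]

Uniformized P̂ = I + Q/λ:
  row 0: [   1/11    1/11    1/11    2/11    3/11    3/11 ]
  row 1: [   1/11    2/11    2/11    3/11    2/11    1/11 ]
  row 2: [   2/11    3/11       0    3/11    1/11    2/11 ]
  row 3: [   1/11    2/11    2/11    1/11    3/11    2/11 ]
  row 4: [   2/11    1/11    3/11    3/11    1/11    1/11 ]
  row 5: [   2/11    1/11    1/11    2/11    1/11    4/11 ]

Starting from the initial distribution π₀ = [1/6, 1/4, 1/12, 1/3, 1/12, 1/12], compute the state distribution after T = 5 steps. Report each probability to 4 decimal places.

π = [0.1372, 0.1487, 0.1405, 0.2046, 0.1666, 0.2024]

t=0: π = [0.1667, 0.2500, 0.0833, 0.3333, 0.0833, 0.0833]
t=1: π = [0.1136, 0.1591, 0.1515, 0.1894, 0.2045, 0.1818]
t=2: π = [0.1398, 0.1501, 0.1460, 0.2114, 0.1605, 0.1921]
t=3: π = [0.1362, 0.1503, 0.1397, 0.2041, 0.1684, 0.2012]
t=4: π = [0.1372, 0.1485, 0.1411, 0.2049, 0.1665, 0.2018]
t=5: π = [0.1372, 0.1487, 0.1405, 0.2046, 0.1666, 0.2024]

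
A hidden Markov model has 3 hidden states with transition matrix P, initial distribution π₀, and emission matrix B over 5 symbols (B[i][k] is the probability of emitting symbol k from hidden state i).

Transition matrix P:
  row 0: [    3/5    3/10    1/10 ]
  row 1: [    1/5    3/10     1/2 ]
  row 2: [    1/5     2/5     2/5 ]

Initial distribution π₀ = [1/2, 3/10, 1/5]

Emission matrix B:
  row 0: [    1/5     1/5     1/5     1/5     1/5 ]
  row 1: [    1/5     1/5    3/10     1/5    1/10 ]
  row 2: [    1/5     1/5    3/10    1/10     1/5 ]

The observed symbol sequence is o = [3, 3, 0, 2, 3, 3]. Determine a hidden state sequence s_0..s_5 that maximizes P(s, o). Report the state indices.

path = [0, 0, 0, 0, 0, 0]

t=0: δ = [1.000e-01, 6.000e-02, 2.000e-02]  (obs o_0=3)
t=1: δ = [1.200e-02, 6.000e-03, 3.000e-03]  ψ = [0, 0, 1]  (obs o_1=3)
t=2: δ = [1.440e-03, 7.200e-04, 6.000e-04]  ψ = [0, 0, 1]  (obs o_2=0)
t=3: δ = [1.728e-04, 1.296e-04, 1.080e-04]  ψ = [0, 0, 1]  (obs o_3=2)
t=4: δ = [2.074e-05, 1.037e-05, 6.480e-06]  ψ = [0, 0, 1]  (obs o_4=3)
t=5: δ = [2.488e-06, 1.244e-06, 5.184e-07]  ψ = [0, 0, 1]  (obs o_5=3)
backtrack: best end state = 0; path = [0, 0, 0, 0, 0, 0]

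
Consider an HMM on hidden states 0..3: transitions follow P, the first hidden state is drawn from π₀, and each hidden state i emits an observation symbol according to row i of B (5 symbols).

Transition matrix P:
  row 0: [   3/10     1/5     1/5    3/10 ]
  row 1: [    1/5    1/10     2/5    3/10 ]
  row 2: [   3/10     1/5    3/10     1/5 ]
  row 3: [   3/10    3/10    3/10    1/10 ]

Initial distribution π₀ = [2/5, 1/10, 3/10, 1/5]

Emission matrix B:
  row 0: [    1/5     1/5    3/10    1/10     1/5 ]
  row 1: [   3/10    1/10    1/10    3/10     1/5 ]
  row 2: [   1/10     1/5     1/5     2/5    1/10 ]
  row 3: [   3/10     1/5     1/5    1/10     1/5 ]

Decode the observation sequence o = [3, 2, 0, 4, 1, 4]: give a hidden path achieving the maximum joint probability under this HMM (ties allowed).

t=0: δ = [4.000e-02, 3.000e-02, 1.200e-01, 2.000e-02]  (obs o_0=3)
t=1: δ = [1.080e-02, 2.400e-03, 7.200e-03, 4.800e-03]  ψ = [2, 2, 2, 2]  (obs o_1=2)
t=2: δ = [6.480e-04, 6.480e-04, 2.160e-04, 9.720e-04]  ψ = [0, 0, 0, 0]  (obs o_2=0)
t=3: δ = [5.832e-05, 5.832e-05, 2.916e-05, 3.888e-05]  ψ = [3, 3, 3, 0]  (obs o_3=4)
t=4: δ = [3.499e-06, 1.166e-06, 4.666e-06, 3.499e-06]  ψ = [0, 0, 1, 0]  (obs o_4=1)
t=5: δ = [2.799e-07, 2.100e-07, 1.400e-07, 2.100e-07]  ψ = [2, 3, 2, 0]  (obs o_5=4)
backtrack: best end state = 0; path = [2, 0, 3, 1, 2, 0]

path = [2, 0, 3, 1, 2, 0]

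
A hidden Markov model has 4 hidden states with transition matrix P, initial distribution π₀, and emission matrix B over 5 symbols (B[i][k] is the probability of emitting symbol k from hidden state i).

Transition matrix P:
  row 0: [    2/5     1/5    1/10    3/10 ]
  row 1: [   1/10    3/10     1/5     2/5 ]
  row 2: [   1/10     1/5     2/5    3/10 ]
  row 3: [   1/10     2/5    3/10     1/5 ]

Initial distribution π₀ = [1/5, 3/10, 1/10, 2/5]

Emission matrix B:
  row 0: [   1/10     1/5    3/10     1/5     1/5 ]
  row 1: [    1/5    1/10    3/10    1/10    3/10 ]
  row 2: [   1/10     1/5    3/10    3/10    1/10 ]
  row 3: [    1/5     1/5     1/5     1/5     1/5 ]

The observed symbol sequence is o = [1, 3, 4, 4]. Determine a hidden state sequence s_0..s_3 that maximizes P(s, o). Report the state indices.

t=0: δ = [4.000e-02, 3.000e-02, 2.000e-02, 8.000e-02]  (obs o_0=1)
t=1: δ = [3.200e-03, 3.200e-03, 7.200e-03, 3.200e-03]  ψ = [0, 3, 3, 3]  (obs o_1=3)
t=2: δ = [2.560e-04, 4.320e-04, 2.880e-04, 4.320e-04]  ψ = [0, 2, 2, 2]  (obs o_2=4)
t=3: δ = [2.048e-05, 5.184e-05, 1.296e-05, 3.456e-05]  ψ = [0, 3, 3, 1]  (obs o_3=4)
backtrack: best end state = 1; path = [3, 2, 3, 1]

path = [3, 2, 3, 1]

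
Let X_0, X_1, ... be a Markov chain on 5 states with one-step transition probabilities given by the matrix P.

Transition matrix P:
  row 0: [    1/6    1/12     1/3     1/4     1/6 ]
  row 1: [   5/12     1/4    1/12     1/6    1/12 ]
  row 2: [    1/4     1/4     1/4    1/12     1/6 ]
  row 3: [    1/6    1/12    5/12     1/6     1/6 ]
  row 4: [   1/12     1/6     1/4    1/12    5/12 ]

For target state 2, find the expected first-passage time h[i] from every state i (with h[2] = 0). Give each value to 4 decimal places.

h = [3.3168, 4.2841, 0.0000, 3.0617, 3.8495]

First-step conditioning: h[2] = 0; for i ≠ 2, h[i] = 1 + Σ_k P[i][k]·h[k].
  h[0] = 1 + 1/6·h[0] + 1/12·h[1] + 1/4·h[3] + 1/6·h[4]
  h[1] = 1 + 5/12·h[0] + 1/4·h[1] + 1/6·h[3] + 1/12·h[4]
  h[3] = 1 + 1/6·h[0] + 1/12·h[1] + 1/6·h[3] + 1/6·h[4]
  h[4] = 1 + 1/12·h[0] + 1/6·h[1] + 1/12·h[3] + 5/12·h[4]
Solving the 4×4 linear system over states ≠ 2 gives exactly h = [3549/1070, 2292/535, 0, 1638/535, 4119/1070] (h[2] = 0 is the target).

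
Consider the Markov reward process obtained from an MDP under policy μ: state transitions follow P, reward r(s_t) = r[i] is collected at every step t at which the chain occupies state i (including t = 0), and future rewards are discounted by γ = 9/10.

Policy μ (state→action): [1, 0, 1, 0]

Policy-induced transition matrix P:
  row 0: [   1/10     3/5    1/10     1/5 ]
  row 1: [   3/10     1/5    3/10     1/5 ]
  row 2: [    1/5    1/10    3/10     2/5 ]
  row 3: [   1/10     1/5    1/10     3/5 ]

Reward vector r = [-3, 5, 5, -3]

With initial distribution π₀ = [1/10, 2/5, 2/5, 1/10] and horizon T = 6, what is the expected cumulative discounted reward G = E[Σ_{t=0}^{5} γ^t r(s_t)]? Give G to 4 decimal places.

G = 5.5061

t=0: π = [0.1000, 0.4000, 0.4000, 0.1000], E[r] = 3.4000, γ^t·E[r] = 3.400000, running G = 3.400000
t=1: π = [0.2200, 0.2000, 0.2600, 0.3200], E[r] = 0.6800, γ^t·E[r] = 0.612000, running G = 4.012000
t=2: π = [0.1660, 0.2620, 0.1920, 0.3800], E[r] = 0.6320, γ^t·E[r] = 0.511920, running G = 4.523920
t=3: π = [0.1716, 0.2472, 0.1908, 0.3904], E[r] = 0.5040, γ^t·E[r] = 0.367416, running G = 4.891336
t=4: π = [0.1685, 0.2496, 0.1876, 0.3943], E[r] = 0.4973, γ^t·E[r] = 0.326265, running G = 5.217601
t=5: π = [0.1687, 0.2486, 0.1874, 0.3952], E[r] = 0.4886, γ^t·E[r] = 0.288537, running G = 5.506138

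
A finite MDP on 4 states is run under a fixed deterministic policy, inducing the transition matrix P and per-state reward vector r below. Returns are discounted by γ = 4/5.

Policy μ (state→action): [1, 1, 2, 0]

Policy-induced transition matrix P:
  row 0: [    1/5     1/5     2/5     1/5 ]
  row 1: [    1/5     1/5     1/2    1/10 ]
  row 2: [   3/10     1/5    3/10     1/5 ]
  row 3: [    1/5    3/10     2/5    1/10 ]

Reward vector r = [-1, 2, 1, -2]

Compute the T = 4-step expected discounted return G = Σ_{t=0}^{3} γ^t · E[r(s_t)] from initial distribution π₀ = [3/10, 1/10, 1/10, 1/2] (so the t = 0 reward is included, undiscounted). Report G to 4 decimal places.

G = -0.3825

t=0: π = [0.3000, 0.1000, 0.1000, 0.5000], E[r] = -1.0000, γ^t·E[r] = -1.000000, running G = -1.000000
t=1: π = [0.2100, 0.2500, 0.4000, 0.1400], E[r] = 0.4100, γ^t·E[r] = 0.328000, running G = -0.672000
t=2: π = [0.2400, 0.2140, 0.3850, 0.1610], E[r] = 0.2510, γ^t·E[r] = 0.160640, running G = -0.511360
t=3: π = [0.2385, 0.2161, 0.3829, 0.1625], E[r] = 0.2516, γ^t·E[r] = 0.128819, running G = -0.382541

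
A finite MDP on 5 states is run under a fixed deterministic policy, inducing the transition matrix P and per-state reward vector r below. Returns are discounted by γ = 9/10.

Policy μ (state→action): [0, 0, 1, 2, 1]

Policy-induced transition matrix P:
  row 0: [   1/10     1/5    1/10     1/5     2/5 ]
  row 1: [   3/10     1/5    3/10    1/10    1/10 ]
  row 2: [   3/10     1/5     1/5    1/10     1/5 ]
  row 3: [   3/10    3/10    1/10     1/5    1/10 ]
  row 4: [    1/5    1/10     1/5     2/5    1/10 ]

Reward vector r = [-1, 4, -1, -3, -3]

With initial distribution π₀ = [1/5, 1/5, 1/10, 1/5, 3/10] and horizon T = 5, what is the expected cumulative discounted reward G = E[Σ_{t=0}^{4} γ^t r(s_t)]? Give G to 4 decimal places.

G = -3.4299

t=0: π = [0.2000, 0.2000, 0.1000, 0.2000, 0.3000], E[r] = -1.0000, γ^t·E[r] = -1.000000, running G = -1.000000
t=1: π = [0.2300, 0.1900, 0.1800, 0.2300, 0.1700], E[r] = -0.8500, γ^t·E[r] = -0.765000, running G = -1.765000
t=2: π = [0.2370, 0.2060, 0.1730, 0.1970, 0.1870], E[r] = -0.7380, γ^t·E[r] = -0.597780, running G = -2.362780
t=3: π = [0.2339, 0.2010, 0.1772, 0.1995, 0.1884], E[r] = -0.7708, γ^t·E[r] = -0.561913, running G = -2.924693
t=4: π = [0.2344, 0.2011, 0.1768, 0.1999, 0.1879], E[r] = -0.7700, γ^t·E[r] = -0.505164, running G = -3.429857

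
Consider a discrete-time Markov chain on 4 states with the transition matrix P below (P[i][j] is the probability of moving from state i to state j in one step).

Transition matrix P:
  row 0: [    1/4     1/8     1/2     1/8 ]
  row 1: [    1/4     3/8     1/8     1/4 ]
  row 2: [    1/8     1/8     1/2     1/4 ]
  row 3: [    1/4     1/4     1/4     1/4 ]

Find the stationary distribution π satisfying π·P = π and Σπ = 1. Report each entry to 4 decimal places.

π = [0.2041, 0.2041, 0.3673, 0.2245]

Balance equations π_j = Σ_i π_i·P[i][j]:
  π_0 = 1/4·π_0 + 1/4·π_1 + 1/8·π_2 + 1/4·π_3
  π_1 = 1/8·π_0 + 3/8·π_1 + 1/8·π_2 + 1/4·π_3
  π_2 = 1/2·π_0 + 1/8·π_1 + 1/2·π_2 + 1/4·π_3
  normalize: π_0 + π_1 + π_2 + π_3 = 1
Solving the linear system gives exactly π = [10/49, 10/49, 18/49, 11/49].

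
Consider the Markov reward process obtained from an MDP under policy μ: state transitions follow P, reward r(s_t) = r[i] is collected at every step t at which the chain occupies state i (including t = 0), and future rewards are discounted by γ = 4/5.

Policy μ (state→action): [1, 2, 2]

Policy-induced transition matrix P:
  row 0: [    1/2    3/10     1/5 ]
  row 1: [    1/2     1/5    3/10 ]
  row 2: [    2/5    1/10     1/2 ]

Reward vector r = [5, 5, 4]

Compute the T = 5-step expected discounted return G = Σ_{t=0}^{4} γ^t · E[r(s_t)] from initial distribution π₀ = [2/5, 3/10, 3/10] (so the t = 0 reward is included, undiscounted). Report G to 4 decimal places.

t=0: π = [0.4000, 0.3000, 0.3000], E[r] = 4.7000, γ^t·E[r] = 4.700000, running G = 4.700000
t=1: π = [0.4700, 0.2100, 0.3200], E[r] = 4.6800, γ^t·E[r] = 3.744000, running G = 8.444000
t=2: π = [0.4680, 0.2150, 0.3170], E[r] = 4.6830, γ^t·E[r] = 2.997120, running G = 11.441120
t=3: π = [0.4683, 0.2151, 0.3166], E[r] = 4.6834, γ^t·E[r] = 2.397901, running G = 13.839021
t=4: π = [0.4683, 0.2152, 0.3165], E[r] = 4.6835, γ^t·E[r] = 1.918366, running G = 15.757386

G = 15.7574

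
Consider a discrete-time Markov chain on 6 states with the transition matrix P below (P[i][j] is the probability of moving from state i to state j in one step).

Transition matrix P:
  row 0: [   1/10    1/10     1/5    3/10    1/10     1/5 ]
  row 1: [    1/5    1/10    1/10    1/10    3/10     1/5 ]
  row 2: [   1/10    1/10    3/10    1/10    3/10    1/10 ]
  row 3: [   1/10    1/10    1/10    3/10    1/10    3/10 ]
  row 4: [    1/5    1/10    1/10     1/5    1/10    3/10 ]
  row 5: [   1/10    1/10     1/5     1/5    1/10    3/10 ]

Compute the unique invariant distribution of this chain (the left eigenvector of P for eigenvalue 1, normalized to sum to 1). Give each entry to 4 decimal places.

π = [0.1254, 0.1000, 0.1711, 0.2060, 0.1542, 0.2432]

Balance equations π_j = Σ_i π_i·P[i][j]:
  π_0 = 1/10·π_0 + 1/5·π_1 + 1/10·π_2 + 1/10·π_3 + 1/5·π_4 + 1/10·π_5
  π_1 = 1/10·π_0 + 1/10·π_1 + 1/10·π_2 + 1/10·π_3 + 1/10·π_4 + 1/10·π_5
  π_2 = 1/5·π_0 + 1/10·π_1 + 3/10·π_2 + 1/10·π_3 + 1/10·π_4 + 1/5·π_5
  π_3 = 3/10·π_0 + 1/10·π_1 + 1/10·π_2 + 3/10·π_3 + 1/5·π_4 + 1/5·π_5
  π_4 = 1/10·π_0 + 3/10·π_1 + 3/10·π_2 + 1/10·π_3 + 1/10·π_4 + 1/10·π_5
  normalize: π_0 + π_1 + π_2 + π_3 + π_4 + π_5 = 1
Solving the linear system gives exactly π = [5131/40910, 1/10, 6999/40910, 8429/40910, 6309/40910, 9951/40910].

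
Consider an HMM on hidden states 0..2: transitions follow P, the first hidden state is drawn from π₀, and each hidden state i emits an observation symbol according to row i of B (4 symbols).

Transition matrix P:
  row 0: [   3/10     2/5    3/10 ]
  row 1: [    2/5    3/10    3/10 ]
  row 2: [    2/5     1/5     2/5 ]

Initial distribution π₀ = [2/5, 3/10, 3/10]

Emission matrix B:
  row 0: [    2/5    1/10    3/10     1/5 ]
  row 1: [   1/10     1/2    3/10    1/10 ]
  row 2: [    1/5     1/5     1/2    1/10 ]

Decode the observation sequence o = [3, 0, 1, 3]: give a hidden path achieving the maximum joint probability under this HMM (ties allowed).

t=0: δ = [8.000e-02, 3.000e-02, 3.000e-02]  (obs o_0=3)
t=1: δ = [9.600e-03, 3.200e-03, 4.800e-03]  ψ = [0, 0, 0]  (obs o_1=0)
t=2: δ = [2.880e-04, 1.920e-03, 5.760e-04]  ψ = [0, 0, 0]  (obs o_2=1)
t=3: δ = [1.536e-04, 5.760e-05, 5.760e-05]  ψ = [1, 1, 1]  (obs o_3=3)
backtrack: best end state = 0; path = [0, 0, 1, 0]

path = [0, 0, 1, 0]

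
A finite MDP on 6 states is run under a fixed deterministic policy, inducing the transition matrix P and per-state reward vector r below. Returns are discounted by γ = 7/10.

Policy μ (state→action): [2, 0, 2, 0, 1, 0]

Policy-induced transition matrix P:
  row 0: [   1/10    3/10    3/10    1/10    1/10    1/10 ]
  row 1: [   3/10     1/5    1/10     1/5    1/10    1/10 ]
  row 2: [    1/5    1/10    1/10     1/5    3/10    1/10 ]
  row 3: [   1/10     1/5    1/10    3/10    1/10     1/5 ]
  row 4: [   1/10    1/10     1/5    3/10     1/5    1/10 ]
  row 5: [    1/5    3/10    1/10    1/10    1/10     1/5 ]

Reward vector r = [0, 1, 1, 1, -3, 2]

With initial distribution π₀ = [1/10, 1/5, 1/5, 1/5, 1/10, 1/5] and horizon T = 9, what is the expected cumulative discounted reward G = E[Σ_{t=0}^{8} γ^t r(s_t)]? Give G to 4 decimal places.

G = 1.5416

t=0: π = [0.1000, 0.2000, 0.2000, 0.2000, 0.1000, 0.2000], E[r] = 0.7000, γ^t·E[r] = 0.700000, running G = 0.700000
t=1: π = [0.1800, 0.2000, 0.1300, 0.2000, 0.1500, 0.1400], E[r] = 0.3600, γ^t·E[r] = 0.252000, running G = 0.952000
t=2: π = [0.1670, 0.2040, 0.1510, 0.2030, 0.1410, 0.1340], E[r] = 0.4030, γ^t·E[r] = 0.197470, running G = 1.149470
t=3: π = [0.1693, 0.2009, 0.1475, 0.2043, 0.1443, 0.1337], E[r] = 0.3872, γ^t·E[r] = 0.132810, running G = 1.282280
t=4: π = [0.1683, 0.2011, 0.1483, 0.2046, 0.1439, 0.1338], E[r] = 0.3898, γ^t·E[r] = 0.093586, running G = 1.375866
t=5: π = [0.1684, 0.2010, 0.1481, 0.2046, 0.1441, 0.1338], E[r] = 0.3892, γ^t·E[r] = 0.065413, running G = 1.441278
t=6: π = [0.1684, 0.2010, 0.1481, 0.2046, 0.1440, 0.1338], E[r] = 0.3894, γ^t·E[r] = 0.045812, running G = 1.487091
t=7: π = [0.1684, 0.2010, 0.1481, 0.2046, 0.1440, 0.1338], E[r] = 0.3894, γ^t·E[r] = 0.032066, running G = 1.519157
t=8: π = [0.1684, 0.2010, 0.1481, 0.2046, 0.1440, 0.1338], E[r] = 0.3894, γ^t·E[r] = 0.022447, running G = 1.541604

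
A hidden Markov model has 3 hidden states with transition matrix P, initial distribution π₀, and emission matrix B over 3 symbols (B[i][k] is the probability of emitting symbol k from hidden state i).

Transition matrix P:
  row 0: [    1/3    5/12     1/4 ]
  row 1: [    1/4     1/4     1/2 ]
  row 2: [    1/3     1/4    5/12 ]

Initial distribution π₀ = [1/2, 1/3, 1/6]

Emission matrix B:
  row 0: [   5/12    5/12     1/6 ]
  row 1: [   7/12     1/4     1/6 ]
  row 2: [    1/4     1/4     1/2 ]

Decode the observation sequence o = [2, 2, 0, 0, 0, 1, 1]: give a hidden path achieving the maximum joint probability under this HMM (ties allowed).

t=0: δ = [8.333e-02, 5.556e-02, 8.333e-02]  (obs o_0=2)
t=1: δ = [4.630e-03, 5.787e-03, 1.736e-02]  ψ = [0, 0, 2]  (obs o_1=2)
t=2: δ = [2.411e-03, 2.532e-03, 1.808e-03]  ψ = [2, 2, 2]  (obs o_2=0)
t=3: δ = [3.349e-04, 5.861e-04, 3.165e-04]  ψ = [0, 0, 1]  (obs o_3=0)
t=4: δ = [6.105e-05, 8.547e-05, 7.326e-05]  ψ = [1, 1, 1]  (obs o_4=0)
t=5: δ = [1.017e-05, 6.359e-06, 1.068e-05]  ψ = [2, 0, 1]  (obs o_5=1)
t=6: δ = [1.484e-06, 1.060e-06, 1.113e-06]  ψ = [2, 0, 2]  (obs o_6=1)
backtrack: best end state = 0; path = [2, 2, 0, 1, 1, 2, 0]

path = [2, 2, 0, 1, 1, 2, 0]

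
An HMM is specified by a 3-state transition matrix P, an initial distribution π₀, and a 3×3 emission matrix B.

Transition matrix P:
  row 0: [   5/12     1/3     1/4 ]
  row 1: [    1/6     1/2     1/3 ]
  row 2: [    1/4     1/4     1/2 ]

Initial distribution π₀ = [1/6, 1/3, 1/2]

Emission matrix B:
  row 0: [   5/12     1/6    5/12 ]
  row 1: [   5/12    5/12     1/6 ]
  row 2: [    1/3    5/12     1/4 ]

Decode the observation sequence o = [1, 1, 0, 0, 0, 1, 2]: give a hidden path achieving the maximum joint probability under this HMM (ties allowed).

path = [2, 2, 2, 2, 2, 2, 2]

t=0: δ = [2.778e-02, 1.389e-01, 2.083e-01]  (obs o_0=1)
t=1: δ = [8.681e-03, 2.894e-02, 4.340e-02]  ψ = [2, 1, 2]  (obs o_1=1)
t=2: δ = [4.521e-03, 6.028e-03, 7.234e-03]  ψ = [2, 1, 2]  (obs o_2=0)
t=3: δ = [7.849e-04, 1.256e-03, 1.206e-03]  ψ = [0, 1, 2]  (obs o_3=0)
t=4: δ = [1.363e-04, 2.616e-04, 2.009e-04]  ψ = [0, 1, 2]  (obs o_4=0)
t=5: δ = [9.463e-06, 5.451e-05, 4.186e-05]  ψ = [0, 1, 2]  (obs o_5=1)
t=6: δ = [4.361e-06, 4.542e-06, 5.233e-06]  ψ = [2, 1, 2]  (obs o_6=2)
backtrack: best end state = 2; path = [2, 2, 2, 2, 2, 2, 2]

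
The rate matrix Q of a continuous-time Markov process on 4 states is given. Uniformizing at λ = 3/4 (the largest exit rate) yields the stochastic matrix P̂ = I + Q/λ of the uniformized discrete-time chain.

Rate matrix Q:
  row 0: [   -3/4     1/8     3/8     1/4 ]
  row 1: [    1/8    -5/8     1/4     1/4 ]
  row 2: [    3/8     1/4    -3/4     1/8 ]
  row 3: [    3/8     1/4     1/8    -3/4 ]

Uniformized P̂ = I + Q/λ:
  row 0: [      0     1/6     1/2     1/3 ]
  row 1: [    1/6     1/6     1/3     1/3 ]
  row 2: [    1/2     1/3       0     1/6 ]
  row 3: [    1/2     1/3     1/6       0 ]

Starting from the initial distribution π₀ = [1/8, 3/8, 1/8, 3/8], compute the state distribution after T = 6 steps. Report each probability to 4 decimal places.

t=0: π = [0.1250, 0.3750, 0.1250, 0.3750]
t=1: π = [0.3125, 0.2500, 0.2500, 0.1875]
t=2: π = [0.2604, 0.2396, 0.2708, 0.2292]
t=3: π = [0.2899, 0.2500, 0.2483, 0.2118]
t=4: π = [0.2717, 0.2433, 0.2636, 0.2214]
t=5: π = [0.2830, 0.2475, 0.2539, 0.2156]
t=6: π = [0.2760, 0.2449, 0.2600, 0.2192]

π = [0.2760, 0.2449, 0.2600, 0.2192]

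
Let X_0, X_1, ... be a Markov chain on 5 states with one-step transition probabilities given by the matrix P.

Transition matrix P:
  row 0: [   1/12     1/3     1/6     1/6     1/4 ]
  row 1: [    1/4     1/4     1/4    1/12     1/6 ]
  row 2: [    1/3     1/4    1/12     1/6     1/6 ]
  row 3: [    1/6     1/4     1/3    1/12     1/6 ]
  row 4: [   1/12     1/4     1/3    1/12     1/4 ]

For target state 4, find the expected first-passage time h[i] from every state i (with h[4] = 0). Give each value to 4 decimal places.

First-step conditioning: h[4] = 0; for i ≠ 4, h[i] = 1 + Σ_k P[i][k]·h[k].
  h[0] = 1 + 1/12·h[0] + 1/3·h[1] + 1/6·h[2] + 1/6·h[3]
  h[1] = 1 + 1/4·h[0] + 1/4·h[1] + 1/4·h[2] + 1/12·h[3]
  h[2] = 1 + 1/3·h[0] + 1/4·h[1] + 1/12·h[2] + 1/6·h[3]
  h[3] = 1 + 1/6·h[0] + 1/4·h[1] + 1/3·h[2] + 1/12·h[3]
Solving the 4×4 linear system over states ≠ 4 gives exactly h = [5268/1049, 28344/5245, 28212/5245, 5700/1049, 0] (h[4] = 0 is the target).

h = [5.0219, 5.4040, 5.3788, 5.4337, 0.0000]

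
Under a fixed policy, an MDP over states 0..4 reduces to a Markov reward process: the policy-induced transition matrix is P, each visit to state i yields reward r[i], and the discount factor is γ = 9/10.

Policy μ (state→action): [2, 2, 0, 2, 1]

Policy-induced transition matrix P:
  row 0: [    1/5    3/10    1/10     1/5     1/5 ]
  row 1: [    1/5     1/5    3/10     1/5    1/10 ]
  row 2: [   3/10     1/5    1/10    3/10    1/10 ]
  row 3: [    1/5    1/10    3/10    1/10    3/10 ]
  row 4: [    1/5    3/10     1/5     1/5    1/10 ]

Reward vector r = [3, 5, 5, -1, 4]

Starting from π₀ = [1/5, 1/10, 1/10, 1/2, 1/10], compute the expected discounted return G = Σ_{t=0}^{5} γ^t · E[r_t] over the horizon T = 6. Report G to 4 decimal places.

t=0: π = [0.2000, 0.1000, 0.1000, 0.5000, 0.1000], E[r] = 1.5000, γ^t·E[r] = 1.500000, running G = 1.500000
t=1: π = [0.2100, 0.1800, 0.2300, 0.1600, 0.2200], E[r] = 3.4000, γ^t·E[r] = 3.060000, running G = 4.560000
t=2: π = [0.2230, 0.2270, 0.1900, 0.2070, 0.1530], E[r] = 3.1590, γ^t·E[r] = 2.558790, running G = 7.118790
t=3: π = [0.2190, 0.2169, 0.2021, 0.1983, 0.1637], E[r] = 3.2085, γ^t·E[r] = 2.338997, running G = 9.457787
t=4: π = [0.2202, 0.2184, 0.1994, 0.2004, 0.1616], E[r] = 3.1957, γ^t·E[r] = 2.096725, running G = 11.554512
t=5: π = [0.2199, 0.2181, 0.1999, 0.1999, 0.1621], E[r] = 3.1986, γ^t·E[r] = 1.888743, running G = 13.443255

G = 13.4433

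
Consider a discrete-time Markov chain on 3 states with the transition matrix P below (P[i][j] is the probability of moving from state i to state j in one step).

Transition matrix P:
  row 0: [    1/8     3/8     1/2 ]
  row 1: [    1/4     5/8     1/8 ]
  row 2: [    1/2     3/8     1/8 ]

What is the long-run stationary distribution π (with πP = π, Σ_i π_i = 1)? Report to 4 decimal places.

π = [0.2727, 0.5000, 0.2273]

Balance equations π_j = Σ_i π_i·P[i][j]:
  π_0 = 1/8·π_0 + 1/4·π_1 + 1/2·π_2
  π_1 = 3/8·π_0 + 5/8·π_1 + 3/8·π_2
  normalize: π_0 + π_1 + π_2 = 1
Solving the linear system gives exactly π = [3/11, 1/2, 5/22].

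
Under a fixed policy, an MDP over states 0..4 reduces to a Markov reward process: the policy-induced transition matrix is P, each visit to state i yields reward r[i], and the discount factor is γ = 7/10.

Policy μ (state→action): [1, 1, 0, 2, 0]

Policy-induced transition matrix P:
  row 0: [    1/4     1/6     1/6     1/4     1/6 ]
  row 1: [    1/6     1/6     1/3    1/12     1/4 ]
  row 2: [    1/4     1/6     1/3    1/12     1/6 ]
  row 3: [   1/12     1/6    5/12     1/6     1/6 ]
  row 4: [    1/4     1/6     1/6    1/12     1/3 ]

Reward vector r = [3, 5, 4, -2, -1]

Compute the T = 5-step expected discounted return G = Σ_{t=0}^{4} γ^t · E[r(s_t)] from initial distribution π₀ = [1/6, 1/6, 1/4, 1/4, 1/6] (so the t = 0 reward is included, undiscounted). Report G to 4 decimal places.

G = 5.4198

t=0: π = [0.1667, 0.1667, 0.2500, 0.2500, 0.1667], E[r] = 1.6667, γ^t·E[r] = 1.666667, running G = 1.666667
t=1: π = [0.1944, 0.1667, 0.2986, 0.1319, 0.2083], E[r] = 2.1389, γ^t·E[r] = 1.497222, running G = 3.163889
t=2: π = [0.2141, 0.1667, 0.2772, 0.1267, 0.2153], E[r] = 2.1157, γ^t·E[r] = 1.036713, running G = 4.200602
t=3: π = [0.2150, 0.1667, 0.2723, 0.1296, 0.2164], E[r] = 2.0920, γ^t·E[r] = 0.717561, running G = 4.918163
t=4: π = [0.2145, 0.1667, 0.2722, 0.1300, 0.2166], E[r] = 2.0892, γ^t·E[r] = 0.501625, running G = 5.419787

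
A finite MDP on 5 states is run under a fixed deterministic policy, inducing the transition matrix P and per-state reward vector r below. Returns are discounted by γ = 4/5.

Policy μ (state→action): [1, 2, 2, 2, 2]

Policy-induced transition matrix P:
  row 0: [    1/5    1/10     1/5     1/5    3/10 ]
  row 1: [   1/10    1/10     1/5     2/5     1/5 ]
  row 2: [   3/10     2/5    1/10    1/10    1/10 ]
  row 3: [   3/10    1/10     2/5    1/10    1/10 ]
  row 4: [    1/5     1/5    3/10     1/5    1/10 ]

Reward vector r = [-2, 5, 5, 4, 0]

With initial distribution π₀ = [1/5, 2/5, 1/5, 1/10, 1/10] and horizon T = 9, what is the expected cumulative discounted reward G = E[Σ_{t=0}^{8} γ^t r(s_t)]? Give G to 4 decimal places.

G = 11.1406

t=0: π = [0.2000, 0.4000, 0.2000, 0.1000, 0.1000], E[r] = 3.0000, γ^t·E[r] = 3.000000, running G = 3.000000
t=1: π = [0.1900, 0.1700, 0.2100, 0.2500, 0.1800], E[r] = 2.5200, γ^t·E[r] = 2.016000, running G = 5.016000
t=2: π = [0.2290, 0.1810, 0.2470, 0.1880, 0.1550], E[r] = 2.4340, γ^t·E[r] = 1.557760, running G = 6.573760
t=3: π = [0.2254, 0.1896, 0.2284, 0.1927, 0.1639], E[r] = 2.4100, γ^t·E[r] = 1.233920, running G = 7.807680
t=4: π = [0.2232, 0.1849, 0.2321, 0.1958, 0.1640], E[r] = 2.4219, γ^t·E[r] = 0.992027, running G = 8.799707
t=5: π = [0.2243, 0.1860, 0.2324, 0.1942, 0.1631], E[r] = 2.4201, γ^t·E[r] = 0.793022, running G = 9.592728
t=6: π = [0.2241, 0.1860, 0.2319, 0.1946, 0.1635], E[r] = 2.4198, γ^t·E[r] = 0.634329, running G = 10.227057
t=7: π = [0.2240, 0.1859, 0.2321, 0.1946, 0.1634], E[r] = 2.4201, γ^t·E[r] = 0.507525, running G = 10.734582
t=8: π = [0.2241, 0.1860, 0.2320, 0.1945, 0.1634], E[r] = 2.4200, γ^t·E[r] = 0.406006, running G = 11.140588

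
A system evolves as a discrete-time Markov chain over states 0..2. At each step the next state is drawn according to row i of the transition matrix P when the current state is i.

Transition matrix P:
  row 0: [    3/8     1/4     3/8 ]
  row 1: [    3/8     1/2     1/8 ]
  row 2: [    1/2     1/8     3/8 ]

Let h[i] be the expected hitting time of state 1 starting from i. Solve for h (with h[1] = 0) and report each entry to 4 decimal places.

h = [4.9231, 0.0000, 5.5385]

First-step conditioning: h[1] = 0; for i ≠ 1, h[i] = 1 + Σ_k P[i][k]·h[k].
  h[0] = 1 + 3/8·h[0] + 3/8·h[2]
  h[2] = 1 + 1/2·h[0] + 3/8·h[2]
Solving the 2×2 linear system over states ≠ 1 gives exactly h = [64/13, 0, 72/13] (h[1] = 0 is the target).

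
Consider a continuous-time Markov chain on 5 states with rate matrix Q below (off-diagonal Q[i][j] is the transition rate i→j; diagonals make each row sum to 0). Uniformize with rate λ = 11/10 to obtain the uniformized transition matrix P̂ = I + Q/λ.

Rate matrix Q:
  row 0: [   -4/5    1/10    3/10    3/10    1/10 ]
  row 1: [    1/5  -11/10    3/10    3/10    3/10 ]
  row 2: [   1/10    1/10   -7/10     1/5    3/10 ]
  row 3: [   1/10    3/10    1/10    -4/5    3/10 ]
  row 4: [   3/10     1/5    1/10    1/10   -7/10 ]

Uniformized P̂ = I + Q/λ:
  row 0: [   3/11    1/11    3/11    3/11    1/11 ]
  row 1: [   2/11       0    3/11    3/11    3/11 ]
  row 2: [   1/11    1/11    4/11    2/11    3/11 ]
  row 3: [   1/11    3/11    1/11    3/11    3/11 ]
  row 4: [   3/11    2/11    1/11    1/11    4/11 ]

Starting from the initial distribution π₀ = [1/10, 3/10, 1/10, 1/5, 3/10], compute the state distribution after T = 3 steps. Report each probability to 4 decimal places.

t=0: π = [0.1000, 0.3000, 0.1000, 0.2000, 0.3000]
t=1: π = [0.1909, 0.1273, 0.1909, 0.2091, 0.2818]
t=2: π = [0.1884, 0.1430, 0.2008, 0.2041, 0.2636]
t=3: π = [0.1861, 0.1390, 0.2059, 0.2065, 0.2624]

π = [0.1861, 0.1390, 0.2059, 0.2065, 0.2624]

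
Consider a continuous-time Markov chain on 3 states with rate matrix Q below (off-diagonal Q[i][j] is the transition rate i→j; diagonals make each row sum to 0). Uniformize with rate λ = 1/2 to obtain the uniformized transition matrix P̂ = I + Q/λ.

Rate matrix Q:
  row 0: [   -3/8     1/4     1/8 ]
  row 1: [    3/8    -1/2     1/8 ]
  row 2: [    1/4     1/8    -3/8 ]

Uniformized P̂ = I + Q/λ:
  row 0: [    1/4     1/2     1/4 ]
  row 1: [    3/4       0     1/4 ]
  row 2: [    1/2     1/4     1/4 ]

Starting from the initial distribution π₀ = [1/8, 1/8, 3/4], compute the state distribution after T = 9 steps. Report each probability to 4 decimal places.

π = [0.4585, 0.2915, 0.2500]

t=0: π = [0.1250, 0.1250, 0.7500]
t=1: π = [0.5000, 0.2500, 0.2500]
t=2: π = [0.4375, 0.3125, 0.2500]
t=3: π = [0.4688, 0.2813, 0.2500]
t=4: π = [0.4531, 0.2969, 0.2500]
t=5: π = [0.4609, 0.2891, 0.2500]
t=6: π = [0.4570, 0.2930, 0.2500]
t=7: π = [0.4590, 0.2910, 0.2500]
t=8: π = [0.4580, 0.2920, 0.2500]
t=9: π = [0.4585, 0.2915, 0.2500]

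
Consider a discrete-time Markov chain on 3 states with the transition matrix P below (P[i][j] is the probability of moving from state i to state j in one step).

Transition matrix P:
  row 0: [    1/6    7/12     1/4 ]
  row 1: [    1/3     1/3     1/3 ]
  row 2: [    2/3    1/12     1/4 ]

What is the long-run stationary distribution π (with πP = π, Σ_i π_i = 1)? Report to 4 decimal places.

Balance equations π_j = Σ_i π_i·P[i][j]:
  π_0 = 1/6·π_0 + 1/3·π_1 + 2/3·π_2
  π_1 = 7/12·π_0 + 1/3·π_1 + 1/12·π_2
  normalize: π_0 + π_1 + π_2 = 1
Solving the linear system gives exactly π = [34/93, 11/31, 26/93].

π = [0.3656, 0.3548, 0.2796]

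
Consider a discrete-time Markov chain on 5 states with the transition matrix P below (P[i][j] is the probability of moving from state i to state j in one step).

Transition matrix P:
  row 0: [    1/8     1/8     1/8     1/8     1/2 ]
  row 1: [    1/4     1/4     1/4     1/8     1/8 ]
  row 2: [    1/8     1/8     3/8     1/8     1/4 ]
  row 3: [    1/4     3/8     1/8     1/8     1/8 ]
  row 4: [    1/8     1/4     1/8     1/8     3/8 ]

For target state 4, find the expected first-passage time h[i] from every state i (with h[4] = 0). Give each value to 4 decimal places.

h = [2.9669, 4.3797, 3.9558, 4.4327, 0.0000]

First-step conditioning: h[4] = 0; for i ≠ 4, h[i] = 1 + Σ_k P[i][k]·h[k].
  h[0] = 1 + 1/8·h[0] + 1/8·h[1] + 1/8·h[2] + 1/8·h[3]
  h[1] = 1 + 1/4·h[0] + 1/4·h[1] + 1/4·h[2] + 1/8·h[3]
  h[2] = 1 + 1/8·h[0] + 1/8·h[1] + 3/8·h[2] + 1/8·h[3]
  h[3] = 1 + 1/4·h[0] + 3/8·h[1] + 1/8·h[2] + 1/8·h[3]
Solving the 4×4 linear system over states ≠ 4 gives exactly h = [448/151, 1984/453, 1792/453, 2008/453, 0] (h[4] = 0 is the target).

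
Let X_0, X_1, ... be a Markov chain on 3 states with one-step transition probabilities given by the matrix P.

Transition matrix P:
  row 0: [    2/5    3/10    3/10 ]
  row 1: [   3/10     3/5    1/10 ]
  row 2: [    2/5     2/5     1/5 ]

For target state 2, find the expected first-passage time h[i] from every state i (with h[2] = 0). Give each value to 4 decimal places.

h = [4.6667, 6.0000, 0.0000]

First-step conditioning: h[2] = 0; for i ≠ 2, h[i] = 1 + Σ_k P[i][k]·h[k].
  h[0] = 1 + 2/5·h[0] + 3/10·h[1]
  h[1] = 1 + 3/10·h[0] + 3/5·h[1]
Solving the 2×2 linear system over states ≠ 2 gives exactly h = [14/3, 6, 0] (h[2] = 0 is the target).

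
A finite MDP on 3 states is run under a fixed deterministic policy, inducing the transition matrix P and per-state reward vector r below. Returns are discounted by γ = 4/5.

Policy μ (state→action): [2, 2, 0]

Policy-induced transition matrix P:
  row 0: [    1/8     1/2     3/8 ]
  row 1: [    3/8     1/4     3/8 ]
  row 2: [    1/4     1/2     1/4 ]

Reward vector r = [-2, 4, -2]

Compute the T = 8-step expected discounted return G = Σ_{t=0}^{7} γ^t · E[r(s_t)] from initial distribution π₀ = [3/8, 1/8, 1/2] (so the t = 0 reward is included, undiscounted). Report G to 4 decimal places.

t=0: π = [0.3750, 0.1250, 0.5000], E[r] = -1.2500, γ^t·E[r] = -1.250000, running G = -1.250000
t=1: π = [0.2188, 0.4688, 0.3125], E[r] = 0.8125, γ^t·E[r] = 0.650000, running G = -0.600000
t=2: π = [0.2813, 0.3828, 0.3359], E[r] = 0.2969, γ^t·E[r] = 0.190000, running G = -0.410000
t=3: π = [0.2627, 0.4043, 0.3330], E[r] = 0.4258, γ^t·E[r] = 0.218000, running G = -0.192000
t=4: π = [0.2677, 0.3989, 0.3334], E[r] = 0.3936, γ^t·E[r] = 0.161200, running G = -0.030800
t=5: π = [0.2664, 0.4003, 0.3333], E[r] = 0.4016, γ^t·E[r] = 0.131600, running G = 0.100800
t=6: π = [0.2667, 0.3999, 0.3333], E[r] = 0.3996, γ^t·E[r] = 0.104752, running G = 0.205552
t=7: π = [0.2666, 0.4000, 0.3333], E[r] = 0.4001, γ^t·E[r] = 0.083907, running G = 0.289459

G = 0.2895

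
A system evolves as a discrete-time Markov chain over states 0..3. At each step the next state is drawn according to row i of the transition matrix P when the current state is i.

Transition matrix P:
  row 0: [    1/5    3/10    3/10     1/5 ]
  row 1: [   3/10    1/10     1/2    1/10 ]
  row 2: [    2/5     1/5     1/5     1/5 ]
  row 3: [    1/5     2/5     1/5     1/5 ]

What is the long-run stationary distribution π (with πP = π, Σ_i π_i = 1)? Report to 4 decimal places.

π = [0.2840, 0.2396, 0.3003, 0.1760]

Balance equations π_j = Σ_i π_i·P[i][j]:
  π_0 = 1/5·π_0 + 3/10·π_1 + 2/5·π_2 + 1/5·π_3
  π_1 = 3/10·π_0 + 1/10·π_1 + 1/5·π_2 + 2/5·π_3
  π_2 = 3/10·π_0 + 1/2·π_1 + 1/5·π_2 + 1/5·π_3
  normalize: π_0 + π_1 + π_2 + π_3 = 1
Solving the linear system gives exactly π = [48/169, 81/338, 203/676, 119/676].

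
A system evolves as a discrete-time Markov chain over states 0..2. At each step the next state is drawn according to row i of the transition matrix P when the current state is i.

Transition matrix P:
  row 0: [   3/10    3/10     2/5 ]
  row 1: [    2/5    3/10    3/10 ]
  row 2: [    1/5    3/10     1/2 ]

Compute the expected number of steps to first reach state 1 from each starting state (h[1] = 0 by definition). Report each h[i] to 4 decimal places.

First-step conditioning: h[1] = 0; for i ≠ 1, h[i] = 1 + Σ_k P[i][k]·h[k].
  h[0] = 1 + 3/10·h[0] + 2/5·h[2]
  h[2] = 1 + 1/5·h[0] + 1/2·h[2]
Solving the 2×2 linear system over states ≠ 1 gives exactly h = [10/3, 0, 10/3] (h[1] = 0 is the target).

h = [3.3333, 0.0000, 3.3333]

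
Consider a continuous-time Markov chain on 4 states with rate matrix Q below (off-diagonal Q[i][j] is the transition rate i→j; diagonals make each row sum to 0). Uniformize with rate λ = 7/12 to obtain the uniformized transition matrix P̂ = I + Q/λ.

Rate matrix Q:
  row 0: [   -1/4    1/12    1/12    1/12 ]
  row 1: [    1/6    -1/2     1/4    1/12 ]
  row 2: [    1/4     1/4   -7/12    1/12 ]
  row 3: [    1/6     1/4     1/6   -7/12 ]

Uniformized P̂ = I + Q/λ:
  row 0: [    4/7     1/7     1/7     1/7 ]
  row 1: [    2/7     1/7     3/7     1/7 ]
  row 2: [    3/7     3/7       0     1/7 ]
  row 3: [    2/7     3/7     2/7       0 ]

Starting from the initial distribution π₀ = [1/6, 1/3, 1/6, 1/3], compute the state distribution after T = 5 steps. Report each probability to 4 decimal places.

t=0: π = [0.1667, 0.3333, 0.1667, 0.3333]
t=1: π = [0.3571, 0.2857, 0.2619, 0.0952]
t=2: π = [0.4252, 0.2449, 0.2007, 0.1293]
t=3: π = [0.4359, 0.2371, 0.2026, 0.1244]
t=4: π = [0.4392, 0.2363, 0.1994, 0.1251]
t=5: π = [0.4397, 0.2356, 0.1997, 0.1250]

π = [0.4397, 0.2356, 0.1997, 0.1250]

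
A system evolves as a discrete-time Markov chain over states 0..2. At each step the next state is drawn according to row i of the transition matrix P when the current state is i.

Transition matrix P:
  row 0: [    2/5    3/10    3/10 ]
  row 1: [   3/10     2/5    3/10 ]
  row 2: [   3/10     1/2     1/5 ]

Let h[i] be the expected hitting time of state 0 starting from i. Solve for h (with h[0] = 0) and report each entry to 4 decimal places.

h = [0.0000, 3.3333, 3.3333]

First-step conditioning: h[0] = 0; for i ≠ 0, h[i] = 1 + Σ_k P[i][k]·h[k].
  h[1] = 1 + 2/5·h[1] + 3/10·h[2]
  h[2] = 1 + 1/2·h[1] + 1/5·h[2]
Solving the 2×2 linear system over states ≠ 0 gives exactly h = [0, 10/3, 10/3] (h[0] = 0 is the target).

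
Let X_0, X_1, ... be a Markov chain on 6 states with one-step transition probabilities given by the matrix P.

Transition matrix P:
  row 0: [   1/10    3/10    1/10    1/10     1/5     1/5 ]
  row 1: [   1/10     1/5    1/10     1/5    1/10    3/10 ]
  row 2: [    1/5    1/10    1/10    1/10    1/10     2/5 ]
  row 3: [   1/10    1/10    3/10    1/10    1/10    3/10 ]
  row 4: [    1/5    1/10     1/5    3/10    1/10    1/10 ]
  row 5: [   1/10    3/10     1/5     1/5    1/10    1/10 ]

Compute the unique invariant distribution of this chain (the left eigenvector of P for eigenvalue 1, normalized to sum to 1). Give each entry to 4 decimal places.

Balance equations π_j = Σ_i π_i·P[i][j]:
  π_0 = 1/10·π_0 + 1/10·π_1 + 1/5·π_2 + 1/10·π_3 + 1/5·π_4 + 1/10·π_5
  π_1 = 3/10·π_0 + 1/5·π_1 + 1/10·π_2 + 1/10·π_3 + 1/10·π_4 + 3/10·π_5
  π_2 = 1/10·π_0 + 1/10·π_1 + 1/10·π_2 + 3/10·π_3 + 1/5·π_4 + 1/5·π_5
  π_3 = 1/10·π_0 + 1/5·π_1 + 1/10·π_2 + 1/10·π_3 + 3/10·π_4 + 1/5·π_5
  π_4 = 1/5·π_0 + 1/10·π_1 + 1/10·π_2 + 1/10·π_3 + 1/10·π_4 + 1/10·π_5
  normalize: π_0 + π_1 + π_2 + π_3 + π_4 + π_5 = 1
Solving the linear system gives exactly π = [16927/132183, 25337/132183, 2464/14687, 2426/14687, 14911/132183, 30998/132183].

π = [0.1281, 0.1917, 0.1678, 0.1652, 0.1128, 0.2345]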